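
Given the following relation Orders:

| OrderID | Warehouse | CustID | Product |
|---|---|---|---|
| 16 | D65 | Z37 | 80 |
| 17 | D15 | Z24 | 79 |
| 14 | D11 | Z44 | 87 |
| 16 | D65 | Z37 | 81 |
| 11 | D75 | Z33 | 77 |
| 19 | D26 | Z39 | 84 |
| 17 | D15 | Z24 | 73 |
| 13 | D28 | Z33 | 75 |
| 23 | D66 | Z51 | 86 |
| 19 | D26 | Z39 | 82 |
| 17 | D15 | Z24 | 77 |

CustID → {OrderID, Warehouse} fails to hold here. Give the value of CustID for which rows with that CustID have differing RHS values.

CustID=Z37: 2 rows → {OrderID,Warehouse} = (16, D65), (16, D65) ✓
CustID=Z24: 3 rows → {OrderID,Warehouse} = (17, D15), (17, D15), (17, D15) ✓
CustID=Z44: 1 row → {OrderID,Warehouse} = (14, D11) ✓
CustID=Z33: 2 rows → {OrderID,Warehouse} takes values {(11, D75), (13, D28)} — violation
CustID=Z39: 2 rows → {OrderID,Warehouse} = (19, D26), (19, D26) ✓
CustID=Z51: 1 row → {OrderID,Warehouse} = (23, D66) ✓
The only CustID value with inconsistent RHS is CustID=Z33.

Z33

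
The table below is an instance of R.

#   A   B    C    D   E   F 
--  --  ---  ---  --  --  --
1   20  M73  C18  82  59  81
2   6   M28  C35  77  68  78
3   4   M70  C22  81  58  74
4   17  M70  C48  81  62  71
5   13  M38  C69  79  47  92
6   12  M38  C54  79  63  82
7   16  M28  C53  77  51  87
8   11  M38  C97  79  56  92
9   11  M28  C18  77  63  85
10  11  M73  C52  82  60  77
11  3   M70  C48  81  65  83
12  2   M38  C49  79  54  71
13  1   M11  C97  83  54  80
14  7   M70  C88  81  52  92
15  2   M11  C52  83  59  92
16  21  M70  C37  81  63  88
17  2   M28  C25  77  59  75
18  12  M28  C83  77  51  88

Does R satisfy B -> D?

Yes

B=M73: rows 1, 10 → D = 82, 82 ✓
B=M28: rows 2, 7, 9, 17, 18 → D = 77, 77, 77, 77, 77 ✓
B=M70: rows 3, 4, 11, 14, 16 → D = 81, 81, 81, 81, 81 ✓
B=M38: rows 5, 6, 8, 12 → D = 79, 79, 79, 79 ✓
B=M11: rows 13, 15 → D = 83, 83 ✓
Every B value is associated with a single D value, so B -> D holds.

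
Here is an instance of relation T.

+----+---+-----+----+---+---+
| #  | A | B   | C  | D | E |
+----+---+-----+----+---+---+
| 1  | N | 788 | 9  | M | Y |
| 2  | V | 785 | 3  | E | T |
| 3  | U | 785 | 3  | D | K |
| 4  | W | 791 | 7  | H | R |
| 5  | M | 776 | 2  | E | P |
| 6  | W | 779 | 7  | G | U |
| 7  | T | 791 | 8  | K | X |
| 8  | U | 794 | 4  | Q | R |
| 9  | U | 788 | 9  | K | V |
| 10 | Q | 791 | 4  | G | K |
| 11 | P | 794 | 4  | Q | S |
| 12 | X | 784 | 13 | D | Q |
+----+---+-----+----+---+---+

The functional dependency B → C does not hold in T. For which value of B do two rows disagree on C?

B=788: rows 1, 9 → C = 9, 9 ✓
B=785: rows 2, 3 → C = 3, 3 ✓
B=791: rows 4, 7, 10 → C takes values {7, 8, 4} — violation
B=776: row 5 → C = 2 ✓
B=779: row 6 → C = 7 ✓
B=794: rows 8, 11 → C = 4, 4 ✓
B=784: row 12 → C = 13 ✓
The only B value with inconsistent C is B=791.

791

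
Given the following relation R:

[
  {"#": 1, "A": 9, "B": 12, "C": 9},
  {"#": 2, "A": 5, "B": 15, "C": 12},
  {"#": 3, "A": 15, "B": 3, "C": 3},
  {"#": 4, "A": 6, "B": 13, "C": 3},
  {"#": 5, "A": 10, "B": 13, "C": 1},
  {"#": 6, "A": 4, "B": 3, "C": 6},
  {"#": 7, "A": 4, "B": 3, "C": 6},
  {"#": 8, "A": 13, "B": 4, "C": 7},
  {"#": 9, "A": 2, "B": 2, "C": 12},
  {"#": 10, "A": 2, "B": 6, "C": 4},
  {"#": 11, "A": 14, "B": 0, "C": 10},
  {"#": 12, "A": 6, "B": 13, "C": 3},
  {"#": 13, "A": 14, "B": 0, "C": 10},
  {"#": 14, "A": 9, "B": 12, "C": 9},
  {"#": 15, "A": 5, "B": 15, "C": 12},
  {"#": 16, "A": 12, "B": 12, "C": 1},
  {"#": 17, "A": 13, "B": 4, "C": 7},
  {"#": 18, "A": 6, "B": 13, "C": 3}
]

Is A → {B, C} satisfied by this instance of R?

A=9: rows 1, 14 → {B,C} = (12, 9), (12, 9) ✓
A=5: rows 2, 15 → {B,C} = (15, 12), (15, 12) ✓
A=15: row 3 → {B,C} = (3, 3) ✓
A=6: rows 4, 12, 18 → {B,C} = (13, 3), (13, 3), (13, 3) ✓
A=10: row 5 → {B,C} = (13, 1) ✓
A=4: rows 6, 7 → {B,C} = (3, 6), (3, 6) ✓
A=13: rows 8, 17 → {B,C} = (4, 7), (4, 7) ✓
A=2: rows 9, 10 → {B,C} takes values {(2, 12), (6, 4)} — violation
A=14: rows 11, 13 → {B,C} = (0, 10), (0, 10) ✓
A=12: row 16 → {B,C} = (12, 1) ✓
Two rows agree on A but differ on {B, C}, so A → {B, C} does not hold.

No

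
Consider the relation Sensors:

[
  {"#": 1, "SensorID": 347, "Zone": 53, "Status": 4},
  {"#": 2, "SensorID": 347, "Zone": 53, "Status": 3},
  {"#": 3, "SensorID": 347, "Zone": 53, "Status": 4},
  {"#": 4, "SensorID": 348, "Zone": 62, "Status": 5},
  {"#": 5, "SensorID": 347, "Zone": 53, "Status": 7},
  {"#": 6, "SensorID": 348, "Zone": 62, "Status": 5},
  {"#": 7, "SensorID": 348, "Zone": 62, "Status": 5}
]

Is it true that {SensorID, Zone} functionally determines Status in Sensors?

(SensorID=347, Zone=53): rows 1, 2, 3, 5 → Status takes values {4, 3, 7} — violation
(SensorID=348, Zone=62): rows 4, 6, 7 → Status = 5, 5, 5 ✓
Two rows agree on {SensorID, Zone} but differ on Status, so {SensorID, Zone} → Status does not hold.

No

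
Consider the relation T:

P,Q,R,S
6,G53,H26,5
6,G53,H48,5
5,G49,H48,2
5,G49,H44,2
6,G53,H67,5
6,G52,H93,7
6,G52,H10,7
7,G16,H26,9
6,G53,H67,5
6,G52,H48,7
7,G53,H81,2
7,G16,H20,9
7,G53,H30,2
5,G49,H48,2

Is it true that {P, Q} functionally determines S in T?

Yes

(P=6, Q=G53): 4 rows → S = 5, 5, 5, 5 ✓
(P=5, Q=G49): 3 rows → S = 2, 2, 2 ✓
(P=6, Q=G52): 3 rows → S = 7, 7, 7 ✓
(P=7, Q=G16): 2 rows → S = 9, 9 ✓
(P=7, Q=G53): 2 rows → S = 2, 2 ✓
Every {P, Q} value is associated with a single S value, so {P, Q} → S holds.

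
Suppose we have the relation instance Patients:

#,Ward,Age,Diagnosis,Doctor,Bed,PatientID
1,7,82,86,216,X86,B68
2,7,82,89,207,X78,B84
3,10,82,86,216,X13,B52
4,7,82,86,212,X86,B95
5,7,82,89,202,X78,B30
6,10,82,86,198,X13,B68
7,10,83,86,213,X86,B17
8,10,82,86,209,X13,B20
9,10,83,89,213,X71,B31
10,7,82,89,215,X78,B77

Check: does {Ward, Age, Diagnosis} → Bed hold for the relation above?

Yes

(Ward=7, Age=82, Diagnosis=86): rows 1, 4 → Bed = X86, X86 ✓
(Ward=7, Age=82, Diagnosis=89): rows 2, 5, 10 → Bed = X78, X78, X78 ✓
(Ward=10, Age=82, Diagnosis=86): rows 3, 6, 8 → Bed = X13, X13, X13 ✓
(Ward=10, Age=83, Diagnosis=86): row 7 → Bed = X86 ✓
(Ward=10, Age=83, Diagnosis=89): row 9 → Bed = X71 ✓
Every {Ward, Age, Diagnosis} value is associated with a single Bed value, so {Ward, Age, Diagnosis} → Bed holds.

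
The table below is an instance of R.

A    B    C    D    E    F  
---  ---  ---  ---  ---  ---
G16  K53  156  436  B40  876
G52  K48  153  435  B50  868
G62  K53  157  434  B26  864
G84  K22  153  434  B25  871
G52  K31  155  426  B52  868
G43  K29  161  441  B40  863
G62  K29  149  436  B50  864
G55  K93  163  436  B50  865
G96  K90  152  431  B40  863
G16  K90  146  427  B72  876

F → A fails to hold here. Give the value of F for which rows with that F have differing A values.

F=876: 2 rows → A = G16, G16 ✓
F=868: 2 rows → A = G52, G52 ✓
F=864: 2 rows → A = G62, G62 ✓
F=871: 1 row → A = G84 ✓
F=863: 2 rows → A takes values {G43, G96} — violation
F=865: 1 row → A = G55 ✓
The only F value with inconsistent A is F=863.

863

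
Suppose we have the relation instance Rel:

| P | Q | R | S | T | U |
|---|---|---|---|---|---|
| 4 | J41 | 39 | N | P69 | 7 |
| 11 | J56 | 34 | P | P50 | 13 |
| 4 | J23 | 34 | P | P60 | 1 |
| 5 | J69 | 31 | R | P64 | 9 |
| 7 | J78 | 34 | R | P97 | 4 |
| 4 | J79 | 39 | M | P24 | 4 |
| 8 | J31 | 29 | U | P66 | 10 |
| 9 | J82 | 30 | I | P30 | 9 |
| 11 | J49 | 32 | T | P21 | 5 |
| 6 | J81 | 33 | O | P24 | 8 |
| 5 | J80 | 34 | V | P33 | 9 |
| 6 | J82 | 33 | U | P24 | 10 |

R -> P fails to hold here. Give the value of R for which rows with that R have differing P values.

R=39: 2 rows → P = 4, 4 ✓
R=34: 4 rows → P takes values {11, 4, 7, 5} — violation
R=31: 1 row → P = 5 ✓
R=29: 1 row → P = 8 ✓
R=30: 1 row → P = 9 ✓
R=32: 1 row → P = 11 ✓
R=33: 2 rows → P = 6, 6 ✓
The only R value with inconsistent P is R=34.

34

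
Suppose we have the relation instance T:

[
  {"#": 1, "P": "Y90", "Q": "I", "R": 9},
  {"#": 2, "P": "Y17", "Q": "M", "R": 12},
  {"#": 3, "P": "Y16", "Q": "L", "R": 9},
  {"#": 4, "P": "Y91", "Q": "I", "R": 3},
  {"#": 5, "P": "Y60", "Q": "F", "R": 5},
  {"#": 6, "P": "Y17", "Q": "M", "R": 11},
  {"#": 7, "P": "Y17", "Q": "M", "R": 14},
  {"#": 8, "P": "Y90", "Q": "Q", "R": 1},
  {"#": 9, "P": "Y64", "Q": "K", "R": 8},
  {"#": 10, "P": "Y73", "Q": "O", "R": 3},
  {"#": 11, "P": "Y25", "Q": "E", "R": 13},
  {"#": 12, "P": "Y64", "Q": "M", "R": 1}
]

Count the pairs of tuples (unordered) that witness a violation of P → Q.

P=Y90: violating pairs (1,8) — 1 pair.
P=Y17: all 3 rows agree on Q — 0 pairs.
P=Y64: violating pairs (9,12) — 1 pair.

2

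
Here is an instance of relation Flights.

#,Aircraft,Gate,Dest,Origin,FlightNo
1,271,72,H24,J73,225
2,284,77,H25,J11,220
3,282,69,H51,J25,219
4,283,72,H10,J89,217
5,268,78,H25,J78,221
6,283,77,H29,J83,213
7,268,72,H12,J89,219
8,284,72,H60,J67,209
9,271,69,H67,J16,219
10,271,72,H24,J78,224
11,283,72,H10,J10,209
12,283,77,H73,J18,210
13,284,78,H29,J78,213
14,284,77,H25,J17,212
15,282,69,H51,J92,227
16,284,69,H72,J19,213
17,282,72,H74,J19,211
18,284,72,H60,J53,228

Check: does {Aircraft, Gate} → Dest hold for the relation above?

(Aircraft=271, Gate=72): rows 1, 10 → Dest = H24, H24 ✓
(Aircraft=284, Gate=77): rows 2, 14 → Dest = H25, H25 ✓
(Aircraft=282, Gate=69): rows 3, 15 → Dest = H51, H51 ✓
(Aircraft=283, Gate=72): rows 4, 11 → Dest = H10, H10 ✓
(Aircraft=268, Gate=78): row 5 → Dest = H25 ✓
(Aircraft=283, Gate=77): rows 6, 12 → Dest takes values {H29, H73} — violation
(Aircraft=268, Gate=72): row 7 → Dest = H12 ✓
(Aircraft=284, Gate=72): rows 8, 18 → Dest = H60, H60 ✓
(Aircraft=271, Gate=69): row 9 → Dest = H67 ✓
(Aircraft=284, Gate=78): row 13 → Dest = H29 ✓
(Aircraft=284, Gate=69): row 16 → Dest = H72 ✓
(Aircraft=282, Gate=72): row 17 → Dest = H74 ✓
Two rows agree on {Aircraft, Gate} but differ on Dest, so {Aircraft, Gate} → Dest does not hold.

No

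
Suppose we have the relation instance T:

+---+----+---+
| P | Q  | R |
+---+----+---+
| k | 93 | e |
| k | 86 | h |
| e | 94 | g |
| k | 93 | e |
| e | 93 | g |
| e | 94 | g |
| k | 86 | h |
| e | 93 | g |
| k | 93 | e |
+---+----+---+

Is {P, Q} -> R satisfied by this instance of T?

(P=k, Q=93): 3 rows → R = e, e, e ✓
(P=k, Q=86): 2 rows → R = h, h ✓
(P=e, Q=94): 2 rows → R = g, g ✓
(P=e, Q=93): 2 rows → R = g, g ✓
Every {P, Q} value is associated with a single R value, so {P, Q} -> R holds.

Yes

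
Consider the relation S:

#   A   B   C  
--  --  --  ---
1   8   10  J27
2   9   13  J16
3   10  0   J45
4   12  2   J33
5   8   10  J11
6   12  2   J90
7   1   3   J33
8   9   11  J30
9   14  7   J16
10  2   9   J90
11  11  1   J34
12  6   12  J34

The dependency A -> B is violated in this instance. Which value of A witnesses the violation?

9

A=8: rows 1, 5 → B = 10, 10 ✓
A=9: rows 2, 8 → B takes values {13, 11} — violation
A=10: row 3 → B = 0 ✓
A=12: rows 4, 6 → B = 2, 2 ✓
A=1: row 7 → B = 3 ✓
A=14: row 9 → B = 7 ✓
A=2: row 10 → B = 9 ✓
A=11: row 11 → B = 1 ✓
A=6: row 12 → B = 12 ✓
The only A value with inconsistent B is A=9.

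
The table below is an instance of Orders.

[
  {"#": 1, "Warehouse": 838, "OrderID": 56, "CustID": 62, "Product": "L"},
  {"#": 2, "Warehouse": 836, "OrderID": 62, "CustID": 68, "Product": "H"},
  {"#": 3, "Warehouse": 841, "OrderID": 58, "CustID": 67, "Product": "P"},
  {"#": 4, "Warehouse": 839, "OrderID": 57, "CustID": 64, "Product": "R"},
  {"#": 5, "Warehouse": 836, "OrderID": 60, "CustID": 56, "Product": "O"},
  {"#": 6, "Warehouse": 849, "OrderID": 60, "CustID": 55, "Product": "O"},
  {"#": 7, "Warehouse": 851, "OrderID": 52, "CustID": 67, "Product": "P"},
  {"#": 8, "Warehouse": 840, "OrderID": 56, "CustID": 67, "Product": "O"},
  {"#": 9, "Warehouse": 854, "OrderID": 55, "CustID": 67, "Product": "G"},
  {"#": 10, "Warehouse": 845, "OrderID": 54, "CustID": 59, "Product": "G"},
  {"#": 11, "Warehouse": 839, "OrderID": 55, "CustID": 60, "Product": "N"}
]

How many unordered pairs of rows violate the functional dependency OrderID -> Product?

OrderID=56: violating pairs (1,8) — 1 pair.
OrderID=60: all 2 rows agree on Product — 0 pairs.
OrderID=55: violating pairs (9,11) — 1 pair.

2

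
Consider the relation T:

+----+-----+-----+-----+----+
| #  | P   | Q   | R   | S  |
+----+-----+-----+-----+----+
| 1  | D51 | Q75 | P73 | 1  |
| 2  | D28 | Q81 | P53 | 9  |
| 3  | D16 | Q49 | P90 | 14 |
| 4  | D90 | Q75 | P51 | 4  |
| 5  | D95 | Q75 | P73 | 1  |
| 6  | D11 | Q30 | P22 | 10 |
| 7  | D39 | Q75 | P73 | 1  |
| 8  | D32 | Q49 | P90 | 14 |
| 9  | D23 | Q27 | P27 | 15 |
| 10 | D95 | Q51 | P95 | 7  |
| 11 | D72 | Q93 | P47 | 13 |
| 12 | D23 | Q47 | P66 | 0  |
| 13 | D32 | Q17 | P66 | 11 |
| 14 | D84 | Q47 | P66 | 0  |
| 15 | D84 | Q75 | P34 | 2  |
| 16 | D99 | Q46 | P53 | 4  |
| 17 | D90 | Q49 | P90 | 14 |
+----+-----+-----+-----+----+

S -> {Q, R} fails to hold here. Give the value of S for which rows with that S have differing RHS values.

S=1: rows 1, 5, 7 → {Q,R} = (Q75, P73), (Q75, P73), (Q75, P73) ✓
S=9: row 2 → {Q,R} = (Q81, P53) ✓
S=14: rows 3, 8, 17 → {Q,R} = (Q49, P90), (Q49, P90), (Q49, P90) ✓
S=4: rows 4, 16 → {Q,R} takes values {(Q75, P51), (Q46, P53)} — violation
S=10: row 6 → {Q,R} = (Q30, P22) ✓
S=15: row 9 → {Q,R} = (Q27, P27) ✓
S=7: row 10 → {Q,R} = (Q51, P95) ✓
S=13: row 11 → {Q,R} = (Q93, P47) ✓
S=0: rows 12, 14 → {Q,R} = (Q47, P66), (Q47, P66) ✓
S=11: row 13 → {Q,R} = (Q17, P66) ✓
S=2: row 15 → {Q,R} = (Q75, P34) ✓
The only S value with inconsistent RHS is S=4.

4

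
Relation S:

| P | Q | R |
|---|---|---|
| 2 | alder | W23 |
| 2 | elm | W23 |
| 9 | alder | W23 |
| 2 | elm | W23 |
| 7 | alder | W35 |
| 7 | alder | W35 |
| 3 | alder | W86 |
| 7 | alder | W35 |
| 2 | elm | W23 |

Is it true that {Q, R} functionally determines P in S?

(Q=alder, R=W23): 2 rows → P takes values {2, 9} — violation
(Q=elm, R=W23): 3 rows → P = 2, 2, 2 ✓
(Q=alder, R=W35): 3 rows → P = 7, 7, 7 ✓
(Q=alder, R=W86): 1 row → P = 3 ✓
Two rows agree on {Q, R} but differ on P, so {Q, R} -> P does not hold.

No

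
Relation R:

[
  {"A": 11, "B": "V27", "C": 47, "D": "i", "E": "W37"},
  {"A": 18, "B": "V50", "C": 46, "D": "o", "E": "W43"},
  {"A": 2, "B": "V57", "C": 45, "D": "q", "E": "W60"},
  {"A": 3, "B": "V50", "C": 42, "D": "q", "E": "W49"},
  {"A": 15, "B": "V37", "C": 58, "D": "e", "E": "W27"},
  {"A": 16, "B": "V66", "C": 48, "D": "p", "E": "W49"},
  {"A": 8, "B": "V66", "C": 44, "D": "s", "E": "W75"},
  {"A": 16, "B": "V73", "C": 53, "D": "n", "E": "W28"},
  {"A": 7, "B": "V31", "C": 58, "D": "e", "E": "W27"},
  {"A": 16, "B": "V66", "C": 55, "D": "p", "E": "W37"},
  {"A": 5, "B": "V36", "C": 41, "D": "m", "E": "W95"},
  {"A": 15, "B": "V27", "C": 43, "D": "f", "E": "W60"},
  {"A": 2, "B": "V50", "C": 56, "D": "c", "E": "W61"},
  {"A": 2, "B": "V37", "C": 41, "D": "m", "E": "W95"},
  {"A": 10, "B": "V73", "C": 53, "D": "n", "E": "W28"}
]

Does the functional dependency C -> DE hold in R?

Yes

C=47: 1 row → {D,E} = (i, W37) ✓
C=46: 1 row → {D,E} = (o, W43) ✓
C=45: 1 row → {D,E} = (q, W60) ✓
C=42: 1 row → {D,E} = (q, W49) ✓
C=58: 2 rows → {D,E} = (e, W27), (e, W27) ✓
C=48: 1 row → {D,E} = (p, W49) ✓
C=44: 1 row → {D,E} = (s, W75) ✓
C=53: 2 rows → {D,E} = (n, W28), (n, W28) ✓
C=55: 1 row → {D,E} = (p, W37) ✓
C=41: 2 rows → {D,E} = (m, W95), (m, W95) ✓
C=43: 1 row → {D,E} = (f, W60) ✓
C=56: 1 row → {D,E} = (c, W61) ✓
Every C value is associated with a single DE value, so C -> DE holds.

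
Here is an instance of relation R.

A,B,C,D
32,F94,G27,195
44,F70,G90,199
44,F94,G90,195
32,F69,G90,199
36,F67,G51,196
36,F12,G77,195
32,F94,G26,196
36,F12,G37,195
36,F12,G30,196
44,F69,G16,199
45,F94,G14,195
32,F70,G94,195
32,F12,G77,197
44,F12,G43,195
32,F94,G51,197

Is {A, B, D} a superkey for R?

No

Two distinct rows share (A=36, B=F12, D=195), so {A, B, D} does not determine every attribute — not a superkey.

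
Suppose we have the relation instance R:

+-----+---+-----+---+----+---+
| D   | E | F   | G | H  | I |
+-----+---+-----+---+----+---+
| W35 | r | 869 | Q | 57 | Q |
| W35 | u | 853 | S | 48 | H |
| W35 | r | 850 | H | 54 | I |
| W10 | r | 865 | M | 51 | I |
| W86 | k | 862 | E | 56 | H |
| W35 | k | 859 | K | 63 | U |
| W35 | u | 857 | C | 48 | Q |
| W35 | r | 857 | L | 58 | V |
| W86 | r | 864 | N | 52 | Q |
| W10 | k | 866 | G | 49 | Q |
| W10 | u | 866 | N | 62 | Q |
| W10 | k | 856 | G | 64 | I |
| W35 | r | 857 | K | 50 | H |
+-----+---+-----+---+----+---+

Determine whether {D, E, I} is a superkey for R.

All 13 rows have distinct {D, E, I} values, so {D, E, I} → (all attributes) holds and {D, E, I} is a superkey.

Yes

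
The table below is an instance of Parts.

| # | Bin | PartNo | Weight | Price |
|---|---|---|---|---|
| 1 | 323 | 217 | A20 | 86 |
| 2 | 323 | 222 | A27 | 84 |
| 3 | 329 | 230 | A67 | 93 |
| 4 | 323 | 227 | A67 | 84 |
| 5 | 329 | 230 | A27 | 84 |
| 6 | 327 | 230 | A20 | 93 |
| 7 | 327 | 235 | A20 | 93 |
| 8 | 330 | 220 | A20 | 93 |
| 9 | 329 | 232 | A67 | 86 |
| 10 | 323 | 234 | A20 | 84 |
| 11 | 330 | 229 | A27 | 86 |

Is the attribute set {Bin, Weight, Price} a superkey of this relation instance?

Rows 6 and 7 have the same {Bin, Weight, Price} value (Bin=327, Weight=A20, Price=93) but are distinct tuples, so {Bin, Weight, Price} does not determine every attribute — not a superkey.

No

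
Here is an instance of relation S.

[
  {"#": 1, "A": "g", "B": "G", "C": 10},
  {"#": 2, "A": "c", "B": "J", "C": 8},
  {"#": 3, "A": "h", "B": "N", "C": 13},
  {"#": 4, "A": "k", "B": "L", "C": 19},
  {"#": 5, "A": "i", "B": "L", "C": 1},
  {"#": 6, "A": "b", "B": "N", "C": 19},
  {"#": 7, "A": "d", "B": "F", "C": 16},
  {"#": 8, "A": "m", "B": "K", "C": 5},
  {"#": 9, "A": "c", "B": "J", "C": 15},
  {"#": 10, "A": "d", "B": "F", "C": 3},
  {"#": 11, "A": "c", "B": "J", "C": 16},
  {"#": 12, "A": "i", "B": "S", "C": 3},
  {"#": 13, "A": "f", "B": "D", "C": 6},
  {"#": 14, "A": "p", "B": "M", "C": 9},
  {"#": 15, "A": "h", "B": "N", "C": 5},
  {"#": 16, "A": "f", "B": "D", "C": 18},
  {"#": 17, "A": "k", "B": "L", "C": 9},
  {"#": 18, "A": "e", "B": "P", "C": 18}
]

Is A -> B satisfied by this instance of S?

No

A=g: row 1 → B = G ✓
A=c: rows 2, 9, 11 → B = J, J, J ✓
A=h: rows 3, 15 → B = N, N ✓
A=k: rows 4, 17 → B = L, L ✓
A=i: rows 5, 12 → B takes values {L, S} — violation
A=b: row 6 → B = N ✓
A=d: rows 7, 10 → B = F, F ✓
A=m: row 8 → B = K ✓
A=f: rows 13, 16 → B = D, D ✓
A=p: row 14 → B = M ✓
A=e: row 18 → B = P ✓
Two rows agree on A but differ on B, so A -> B does not hold.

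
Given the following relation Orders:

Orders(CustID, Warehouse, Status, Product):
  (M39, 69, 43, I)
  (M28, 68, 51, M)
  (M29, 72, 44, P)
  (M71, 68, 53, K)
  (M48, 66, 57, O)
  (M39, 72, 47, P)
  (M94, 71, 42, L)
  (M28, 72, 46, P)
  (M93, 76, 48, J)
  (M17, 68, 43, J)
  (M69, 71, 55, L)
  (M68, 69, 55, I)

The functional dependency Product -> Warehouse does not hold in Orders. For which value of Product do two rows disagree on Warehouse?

Product=I: 2 rows → Warehouse = 69, 69 ✓
Product=M: 1 row → Warehouse = 68 ✓
Product=P: 3 rows → Warehouse = 72, 72, 72 ✓
Product=K: 1 row → Warehouse = 68 ✓
Product=O: 1 row → Warehouse = 66 ✓
Product=L: 2 rows → Warehouse = 71, 71 ✓
Product=J: 2 rows → Warehouse takes values {76, 68} — violation
The only Product value with inconsistent Warehouse is Product=J.

J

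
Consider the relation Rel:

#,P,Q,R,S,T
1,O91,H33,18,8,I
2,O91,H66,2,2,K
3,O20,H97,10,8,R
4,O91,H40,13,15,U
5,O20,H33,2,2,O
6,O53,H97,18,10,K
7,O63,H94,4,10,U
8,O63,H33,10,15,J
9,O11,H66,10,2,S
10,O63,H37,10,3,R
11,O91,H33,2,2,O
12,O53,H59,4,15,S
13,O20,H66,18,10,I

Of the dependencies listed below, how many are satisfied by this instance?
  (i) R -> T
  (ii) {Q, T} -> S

1

(i) R -> T: R=18: rows 1, 6, 13 → T takes values {I, K} — violation; R=2: rows 2, 5, 11 → T takes values {K, O} — violation; R=10: rows 3, 8, 9, 10 → T takes values {R, J, S} — violation; R=4: rows 7, 12 → T takes values {U, S} — violation — fails.
(ii) {Q, T} -> S: every LHS value maps to a single RHS value — holds.
1 of the 2 dependencies holds.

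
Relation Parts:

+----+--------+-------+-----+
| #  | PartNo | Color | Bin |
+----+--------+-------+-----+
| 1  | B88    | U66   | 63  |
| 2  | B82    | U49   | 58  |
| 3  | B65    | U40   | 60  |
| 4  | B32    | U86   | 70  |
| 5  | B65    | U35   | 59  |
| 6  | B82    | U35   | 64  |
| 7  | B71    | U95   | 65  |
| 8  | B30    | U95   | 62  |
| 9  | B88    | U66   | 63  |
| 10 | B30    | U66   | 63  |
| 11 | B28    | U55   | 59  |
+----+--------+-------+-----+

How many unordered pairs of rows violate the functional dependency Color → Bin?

Color=U66: all 3 rows agree on Bin — 0 pairs.
Color=U35: violating pairs (5,6) — 1 pair.
Color=U95: violating pairs (7,8) — 1 pair.

2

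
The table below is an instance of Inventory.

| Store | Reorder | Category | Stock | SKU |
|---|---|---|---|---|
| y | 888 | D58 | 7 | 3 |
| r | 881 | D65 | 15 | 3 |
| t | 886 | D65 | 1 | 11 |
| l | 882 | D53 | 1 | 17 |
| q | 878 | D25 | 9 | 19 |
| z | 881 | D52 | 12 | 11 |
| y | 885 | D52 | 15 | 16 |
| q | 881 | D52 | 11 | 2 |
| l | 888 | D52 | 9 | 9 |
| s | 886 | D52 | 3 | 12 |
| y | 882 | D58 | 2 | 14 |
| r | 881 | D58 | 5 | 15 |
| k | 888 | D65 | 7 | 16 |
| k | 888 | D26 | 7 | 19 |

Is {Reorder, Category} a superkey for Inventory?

Two distinct rows share (Reorder=881, Category=D52), so {Reorder, Category} does not determine every attribute — not a superkey.

No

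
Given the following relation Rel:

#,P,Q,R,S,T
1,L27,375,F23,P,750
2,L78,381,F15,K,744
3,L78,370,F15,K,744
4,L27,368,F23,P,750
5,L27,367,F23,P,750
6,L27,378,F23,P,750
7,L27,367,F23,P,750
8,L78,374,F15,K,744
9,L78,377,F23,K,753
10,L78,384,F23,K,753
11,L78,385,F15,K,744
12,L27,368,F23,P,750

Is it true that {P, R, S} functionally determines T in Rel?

(P=L27, R=F23, S=P): rows 1, 4, 5, 6, 7, 12 → T = 750, 750, 750, 750, 750, 750 ✓
(P=L78, R=F15, S=K): rows 2, 3, 8, 11 → T = 744, 744, 744, 744 ✓
(P=L78, R=F23, S=K): rows 9, 10 → T = 753, 753 ✓
Every {P, R, S} value is associated with a single T value, so {P, R, S} -> T holds.

Yes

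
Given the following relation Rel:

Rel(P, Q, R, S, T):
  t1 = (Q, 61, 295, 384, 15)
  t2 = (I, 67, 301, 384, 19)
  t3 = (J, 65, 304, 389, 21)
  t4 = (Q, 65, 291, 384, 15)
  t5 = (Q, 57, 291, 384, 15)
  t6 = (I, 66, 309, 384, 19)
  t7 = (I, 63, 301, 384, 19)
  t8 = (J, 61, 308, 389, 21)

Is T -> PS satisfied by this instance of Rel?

Yes

T=15: rows 1, 4, 5 → {P,S} = (Q, 384), (Q, 384), (Q, 384) ✓
T=19: rows 2, 6, 7 → {P,S} = (I, 384), (I, 384), (I, 384) ✓
T=21: rows 3, 8 → {P,S} = (J, 389), (J, 389) ✓
Every T value is associated with a single PS value, so T -> PS holds.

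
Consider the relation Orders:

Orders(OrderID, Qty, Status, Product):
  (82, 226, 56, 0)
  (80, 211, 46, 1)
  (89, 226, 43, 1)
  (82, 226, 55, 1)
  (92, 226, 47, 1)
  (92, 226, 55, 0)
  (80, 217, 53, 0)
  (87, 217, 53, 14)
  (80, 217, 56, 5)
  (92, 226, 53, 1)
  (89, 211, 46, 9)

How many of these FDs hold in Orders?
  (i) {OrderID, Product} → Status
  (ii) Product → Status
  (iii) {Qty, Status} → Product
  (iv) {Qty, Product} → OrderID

0

(i) {OrderID, Product} → Status: (OrderID=92, Product=1): 2 rows → Status takes values {47, 53} — violation — fails.
(ii) Product → Status: Product=0: 3 rows → Status takes values {56, 55, 53} — violation; Product=1: 5 rows → Status takes values {46, 43, 55, 47, 53} — violation — fails.
(iii) {Qty, Status} → Product: (Qty=211, Status=46): 2 rows → Product takes values {1, 9} — violation; (Qty=226, Status=55): 2 rows → Product takes values {1, 0} — violation; (Qty=217, Status=53): 2 rows → Product takes values {0, 14} — violation — fails.
(iv) {Qty, Product} → OrderID: (Qty=226, Product=0): 2 rows → OrderID takes values {82, 92} — violation; (Qty=226, Product=1): 4 rows → OrderID takes values {89, 82, 92} — violation — fails.
None of the 4 dependencies hold.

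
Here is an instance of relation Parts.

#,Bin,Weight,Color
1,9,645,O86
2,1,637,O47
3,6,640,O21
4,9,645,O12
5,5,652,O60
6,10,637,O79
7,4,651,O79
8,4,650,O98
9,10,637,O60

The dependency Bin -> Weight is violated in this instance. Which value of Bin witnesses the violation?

4

Bin=9: rows 1, 4 → Weight = 645, 645 ✓
Bin=1: row 2 → Weight = 637 ✓
Bin=6: row 3 → Weight = 640 ✓
Bin=5: row 5 → Weight = 652 ✓
Bin=10: rows 6, 9 → Weight = 637, 637 ✓
Bin=4: rows 7, 8 → Weight takes values {651, 650} — violation
The only Bin value with inconsistent Weight is Bin=4.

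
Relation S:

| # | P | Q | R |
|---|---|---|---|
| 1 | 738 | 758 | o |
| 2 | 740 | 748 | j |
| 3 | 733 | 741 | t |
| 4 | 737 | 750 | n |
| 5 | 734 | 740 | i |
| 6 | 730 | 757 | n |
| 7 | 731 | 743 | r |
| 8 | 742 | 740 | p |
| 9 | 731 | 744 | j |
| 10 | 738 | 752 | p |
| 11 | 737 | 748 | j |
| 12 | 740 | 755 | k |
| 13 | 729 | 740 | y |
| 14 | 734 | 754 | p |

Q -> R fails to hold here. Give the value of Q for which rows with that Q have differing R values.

740

Q=758: row 1 → R = o ✓
Q=748: rows 2, 11 → R = j, j ✓
Q=741: row 3 → R = t ✓
Q=750: row 4 → R = n ✓
Q=740: rows 5, 8, 13 → R takes values {i, p, y} — violation
Q=757: row 6 → R = n ✓
Q=743: row 7 → R = r ✓
Q=744: row 9 → R = j ✓
Q=752: row 10 → R = p ✓
Q=755: row 12 → R = k ✓
Q=754: row 14 → R = p ✓
The only Q value with inconsistent R is Q=740.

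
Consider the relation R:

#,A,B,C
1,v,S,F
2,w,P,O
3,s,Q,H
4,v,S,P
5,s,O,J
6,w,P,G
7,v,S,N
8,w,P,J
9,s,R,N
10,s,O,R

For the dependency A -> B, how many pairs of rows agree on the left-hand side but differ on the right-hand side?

A=v: all 3 rows agree on B — 0 pairs.
A=w: all 3 rows agree on B — 0 pairs.
A=s: violating pairs (3,5), (3,9), (3,10), (5,9), (9,10) — 5 pairs.

5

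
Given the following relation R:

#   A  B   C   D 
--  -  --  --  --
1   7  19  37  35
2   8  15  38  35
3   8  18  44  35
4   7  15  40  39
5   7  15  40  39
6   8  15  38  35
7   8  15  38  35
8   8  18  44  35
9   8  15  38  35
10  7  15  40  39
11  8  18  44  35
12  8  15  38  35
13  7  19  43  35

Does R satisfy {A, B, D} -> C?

No

(A=7, B=19, D=35): rows 1, 13 → C takes values {37, 43} — violation
(A=8, B=15, D=35): rows 2, 6, 7, 9, 12 → C = 38, 38, 38, 38, 38 ✓
(A=8, B=18, D=35): rows 3, 8, 11 → C = 44, 44, 44 ✓
(A=7, B=15, D=39): rows 4, 5, 10 → C = 40, 40, 40 ✓
Two rows agree on {A, B, D} but differ on C, so {A, B, D} -> C does not hold.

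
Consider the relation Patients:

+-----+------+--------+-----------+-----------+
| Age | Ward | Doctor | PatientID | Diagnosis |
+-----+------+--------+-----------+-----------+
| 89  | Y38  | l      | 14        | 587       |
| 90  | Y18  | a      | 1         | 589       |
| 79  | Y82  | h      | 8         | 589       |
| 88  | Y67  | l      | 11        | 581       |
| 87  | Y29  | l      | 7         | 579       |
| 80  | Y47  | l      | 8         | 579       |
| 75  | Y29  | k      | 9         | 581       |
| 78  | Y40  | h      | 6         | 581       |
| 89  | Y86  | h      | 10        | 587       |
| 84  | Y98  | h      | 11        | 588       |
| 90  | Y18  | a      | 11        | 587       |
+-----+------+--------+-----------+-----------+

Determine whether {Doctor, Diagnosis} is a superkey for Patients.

No

Two distinct rows share (Doctor=l, Diagnosis=579), so {Doctor, Diagnosis} does not determine every attribute — not a superkey.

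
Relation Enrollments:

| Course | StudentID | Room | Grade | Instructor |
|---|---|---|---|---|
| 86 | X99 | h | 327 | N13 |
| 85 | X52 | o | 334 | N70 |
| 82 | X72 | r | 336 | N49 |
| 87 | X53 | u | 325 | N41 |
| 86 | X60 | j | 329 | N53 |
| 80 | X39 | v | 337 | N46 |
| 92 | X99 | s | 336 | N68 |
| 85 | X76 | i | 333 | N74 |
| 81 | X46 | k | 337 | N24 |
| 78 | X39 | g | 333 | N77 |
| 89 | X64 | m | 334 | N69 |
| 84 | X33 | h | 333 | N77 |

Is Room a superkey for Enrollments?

Two distinct rows share Room=h, so Room does not determine every attribute — not a superkey.

No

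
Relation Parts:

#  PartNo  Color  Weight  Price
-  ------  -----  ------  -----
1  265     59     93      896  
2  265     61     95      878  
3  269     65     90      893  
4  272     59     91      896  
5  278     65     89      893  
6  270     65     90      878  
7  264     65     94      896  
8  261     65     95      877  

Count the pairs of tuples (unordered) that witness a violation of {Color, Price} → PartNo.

(Color=59, Price=896): violating pairs (1,4) — 1 pair.
(Color=65, Price=893): violating pairs (3,5) — 1 pair.

2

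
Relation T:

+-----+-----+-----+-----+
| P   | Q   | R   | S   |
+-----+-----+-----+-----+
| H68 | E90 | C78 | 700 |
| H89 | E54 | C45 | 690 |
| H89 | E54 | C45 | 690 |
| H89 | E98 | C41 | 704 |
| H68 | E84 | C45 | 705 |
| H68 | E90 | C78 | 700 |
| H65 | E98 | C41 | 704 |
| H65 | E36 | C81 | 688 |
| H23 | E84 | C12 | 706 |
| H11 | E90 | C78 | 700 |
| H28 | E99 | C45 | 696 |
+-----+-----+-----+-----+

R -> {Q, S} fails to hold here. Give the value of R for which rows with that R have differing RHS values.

C45

R=C78: 3 rows → {Q,S} = (E90, 700), (E90, 700), (E90, 700) ✓
R=C45: 4 rows → {Q,S} takes values {(E54, 690), (E84, 705), (E99, 696)} — violation
R=C41: 2 rows → {Q,S} = (E98, 704), (E98, 704) ✓
R=C81: 1 row → {Q,S} = (E36, 688) ✓
R=C12: 1 row → {Q,S} = (E84, 706) ✓
The only R value with inconsistent RHS is R=C45.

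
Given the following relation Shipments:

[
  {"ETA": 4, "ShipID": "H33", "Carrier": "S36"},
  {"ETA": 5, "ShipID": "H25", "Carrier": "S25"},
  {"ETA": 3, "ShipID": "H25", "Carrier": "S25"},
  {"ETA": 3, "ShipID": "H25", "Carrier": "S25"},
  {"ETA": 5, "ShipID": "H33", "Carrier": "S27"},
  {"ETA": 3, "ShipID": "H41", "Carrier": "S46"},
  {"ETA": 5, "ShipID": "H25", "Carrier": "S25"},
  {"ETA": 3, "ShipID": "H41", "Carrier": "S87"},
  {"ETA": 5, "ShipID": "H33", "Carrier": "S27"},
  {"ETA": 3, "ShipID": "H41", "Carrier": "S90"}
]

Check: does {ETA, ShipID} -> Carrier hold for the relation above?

No

(ETA=4, ShipID=H33): 1 row → Carrier = S36 ✓
(ETA=5, ShipID=H25): 2 rows → Carrier = S25, S25 ✓
(ETA=3, ShipID=H25): 2 rows → Carrier = S25, S25 ✓
(ETA=5, ShipID=H33): 2 rows → Carrier = S27, S27 ✓
(ETA=3, ShipID=H41): 3 rows → Carrier takes values {S46, S87, S90} — violation
Two rows agree on {ETA, ShipID} but differ on Carrier, so {ETA, ShipID} -> Carrier does not hold.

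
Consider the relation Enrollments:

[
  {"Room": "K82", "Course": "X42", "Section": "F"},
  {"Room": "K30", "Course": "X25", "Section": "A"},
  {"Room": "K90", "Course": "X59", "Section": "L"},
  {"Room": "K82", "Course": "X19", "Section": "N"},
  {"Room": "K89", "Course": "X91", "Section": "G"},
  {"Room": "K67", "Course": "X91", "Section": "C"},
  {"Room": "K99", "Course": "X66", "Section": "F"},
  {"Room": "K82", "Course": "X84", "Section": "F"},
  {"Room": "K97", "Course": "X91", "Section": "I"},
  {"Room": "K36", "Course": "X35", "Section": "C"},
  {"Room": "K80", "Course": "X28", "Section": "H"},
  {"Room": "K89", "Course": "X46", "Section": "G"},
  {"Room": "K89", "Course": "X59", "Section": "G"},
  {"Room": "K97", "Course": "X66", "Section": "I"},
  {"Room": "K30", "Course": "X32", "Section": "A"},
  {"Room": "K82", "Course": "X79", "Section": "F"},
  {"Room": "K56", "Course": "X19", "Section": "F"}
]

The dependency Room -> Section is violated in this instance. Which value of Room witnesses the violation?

Room=K82: 4 rows → Section takes values {F, N} — violation
Room=K30: 2 rows → Section = A, A ✓
Room=K90: 1 row → Section = L ✓
Room=K89: 3 rows → Section = G, G, G ✓
Room=K67: 1 row → Section = C ✓
Room=K99: 1 row → Section = F ✓
Room=K97: 2 rows → Section = I, I ✓
Room=K36: 1 row → Section = C ✓
Room=K80: 1 row → Section = H ✓
Room=K56: 1 row → Section = F ✓
The only Room value with inconsistent Section is Room=K82.

K82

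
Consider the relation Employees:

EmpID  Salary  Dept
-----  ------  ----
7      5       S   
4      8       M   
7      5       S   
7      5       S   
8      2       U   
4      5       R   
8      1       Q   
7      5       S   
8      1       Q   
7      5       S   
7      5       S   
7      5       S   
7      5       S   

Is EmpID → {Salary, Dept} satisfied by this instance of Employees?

No

EmpID=7: 8 rows → {Salary,Dept} = (5, S), (5, S), (5, S), (5, S), (5, S), (5, S), (5, S), (5, S) ✓
EmpID=4: 2 rows → {Salary,Dept} takes values {(8, M), (5, R)} — violation
EmpID=8: 3 rows → {Salary,Dept} takes values {(2, U), (1, Q)} — violation
Two rows agree on EmpID but differ on {Salary, Dept}, so EmpID → {Salary, Dept} does not hold.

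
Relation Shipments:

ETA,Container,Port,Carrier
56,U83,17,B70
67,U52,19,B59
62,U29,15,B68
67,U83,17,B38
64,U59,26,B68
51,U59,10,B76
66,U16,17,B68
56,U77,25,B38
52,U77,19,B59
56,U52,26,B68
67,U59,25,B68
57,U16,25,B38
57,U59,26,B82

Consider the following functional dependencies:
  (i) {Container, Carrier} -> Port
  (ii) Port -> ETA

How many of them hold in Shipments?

0

(i) {Container, Carrier} -> Port: (Container=U59, Carrier=B68): 2 rows → Port takes values {26, 25} — violation — fails.
(ii) Port -> ETA: Port=17: 3 rows → ETA takes values {56, 67, 66} — violation; Port=19: 2 rows → ETA takes values {67, 52} — violation; Port=26: 3 rows → ETA takes values {64, 56, 57} — violation; Port=25: 3 rows → ETA takes values {56, 67, 57} — violation — fails.
None of the 2 dependencies hold.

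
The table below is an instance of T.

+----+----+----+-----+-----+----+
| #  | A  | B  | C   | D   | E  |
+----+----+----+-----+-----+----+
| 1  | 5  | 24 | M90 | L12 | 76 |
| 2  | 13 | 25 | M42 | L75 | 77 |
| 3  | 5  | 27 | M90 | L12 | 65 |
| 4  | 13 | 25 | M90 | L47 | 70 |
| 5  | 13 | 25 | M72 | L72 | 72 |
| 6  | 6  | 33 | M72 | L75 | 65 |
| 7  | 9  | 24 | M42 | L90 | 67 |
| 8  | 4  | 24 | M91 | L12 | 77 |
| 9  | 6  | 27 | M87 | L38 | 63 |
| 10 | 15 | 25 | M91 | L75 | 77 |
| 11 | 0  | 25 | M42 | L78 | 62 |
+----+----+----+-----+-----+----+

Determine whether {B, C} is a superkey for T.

Rows 2 and 11 have the same {B, C} value (B=25, C=M42) but are distinct tuples, so {B, C} does not determine every attribute — not a superkey.

No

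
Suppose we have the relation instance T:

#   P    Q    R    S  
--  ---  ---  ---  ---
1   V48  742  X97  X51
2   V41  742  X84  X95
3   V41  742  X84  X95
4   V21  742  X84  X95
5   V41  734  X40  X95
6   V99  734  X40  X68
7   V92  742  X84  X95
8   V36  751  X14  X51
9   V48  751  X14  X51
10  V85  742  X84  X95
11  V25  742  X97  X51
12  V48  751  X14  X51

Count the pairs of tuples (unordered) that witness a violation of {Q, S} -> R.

(Q=742, S=X51): all 2 rows agree on R — 0 pairs.
(Q=742, S=X95): all 5 rows agree on R — 0 pairs.
(Q=751, S=X51): all 3 rows agree on R — 0 pairs.

0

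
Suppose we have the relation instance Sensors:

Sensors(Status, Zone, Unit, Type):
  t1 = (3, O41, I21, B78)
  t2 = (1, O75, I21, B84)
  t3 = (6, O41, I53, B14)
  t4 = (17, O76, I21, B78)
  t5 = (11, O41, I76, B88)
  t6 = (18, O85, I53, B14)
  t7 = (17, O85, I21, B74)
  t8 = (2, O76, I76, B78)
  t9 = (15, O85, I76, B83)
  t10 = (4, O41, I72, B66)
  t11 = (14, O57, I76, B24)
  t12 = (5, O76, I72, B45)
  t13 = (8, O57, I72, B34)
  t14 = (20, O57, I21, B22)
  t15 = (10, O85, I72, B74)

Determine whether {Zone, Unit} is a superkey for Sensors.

All 15 rows have distinct {Zone, Unit} values, so {Zone, Unit} → (all attributes) holds and {Zone, Unit} is a superkey.

Yes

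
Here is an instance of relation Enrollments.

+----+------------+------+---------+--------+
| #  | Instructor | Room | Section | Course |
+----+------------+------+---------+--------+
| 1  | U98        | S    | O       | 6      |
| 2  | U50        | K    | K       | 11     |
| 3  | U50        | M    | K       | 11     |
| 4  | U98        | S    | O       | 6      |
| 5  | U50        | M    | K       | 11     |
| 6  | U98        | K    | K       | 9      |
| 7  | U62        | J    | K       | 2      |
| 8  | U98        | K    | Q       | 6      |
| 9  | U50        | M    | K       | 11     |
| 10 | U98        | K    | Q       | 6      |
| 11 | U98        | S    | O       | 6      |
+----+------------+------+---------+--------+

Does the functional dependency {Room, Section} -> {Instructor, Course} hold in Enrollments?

No

(Room=S, Section=O): rows 1, 4, 11 → {Instructor,Course} = (U98, 6), (U98, 6), (U98, 6) ✓
(Room=K, Section=K): rows 2, 6 → {Instructor,Course} takes values {(U50, 11), (U98, 9)} — violation
(Room=M, Section=K): rows 3, 5, 9 → {Instructor,Course} = (U50, 11), (U50, 11), (U50, 11) ✓
(Room=J, Section=K): row 7 → {Instructor,Course} = (U62, 2) ✓
(Room=K, Section=Q): rows 8, 10 → {Instructor,Course} = (U98, 6), (U98, 6) ✓
Two rows agree on {Room, Section} but differ on {Instructor, Course}, so {Room, Section} -> {Instructor, Course} does not hold.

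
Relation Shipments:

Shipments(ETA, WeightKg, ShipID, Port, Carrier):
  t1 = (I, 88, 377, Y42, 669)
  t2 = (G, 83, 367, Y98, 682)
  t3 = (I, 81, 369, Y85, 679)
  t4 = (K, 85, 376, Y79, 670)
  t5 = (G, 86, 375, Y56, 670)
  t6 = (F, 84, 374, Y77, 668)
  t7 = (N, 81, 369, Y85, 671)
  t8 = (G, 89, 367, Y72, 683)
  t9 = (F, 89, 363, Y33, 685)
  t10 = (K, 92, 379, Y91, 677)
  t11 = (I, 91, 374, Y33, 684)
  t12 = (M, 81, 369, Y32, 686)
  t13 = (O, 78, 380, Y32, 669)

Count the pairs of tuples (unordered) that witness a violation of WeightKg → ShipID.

1

WeightKg=81: all 3 rows agree on ShipID — 0 pairs.
WeightKg=89: violating pairs (8,9) — 1 pair.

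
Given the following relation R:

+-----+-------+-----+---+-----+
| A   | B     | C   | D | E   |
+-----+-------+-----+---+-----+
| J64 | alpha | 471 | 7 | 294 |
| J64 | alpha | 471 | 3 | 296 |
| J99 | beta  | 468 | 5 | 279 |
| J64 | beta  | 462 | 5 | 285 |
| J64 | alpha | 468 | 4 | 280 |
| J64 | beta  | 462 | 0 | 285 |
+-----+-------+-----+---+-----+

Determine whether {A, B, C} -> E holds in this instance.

(A=J64, B=alpha, C=471): 2 rows → E takes values {294, 296} — violation
(A=J99, B=beta, C=468): 1 row → E = 279 ✓
(A=J64, B=beta, C=462): 2 rows → E = 285, 285 ✓
(A=J64, B=alpha, C=468): 1 row → E = 280 ✓
Two rows agree on {A, B, C} but differ on E, so {A, B, C} -> E does not hold.

No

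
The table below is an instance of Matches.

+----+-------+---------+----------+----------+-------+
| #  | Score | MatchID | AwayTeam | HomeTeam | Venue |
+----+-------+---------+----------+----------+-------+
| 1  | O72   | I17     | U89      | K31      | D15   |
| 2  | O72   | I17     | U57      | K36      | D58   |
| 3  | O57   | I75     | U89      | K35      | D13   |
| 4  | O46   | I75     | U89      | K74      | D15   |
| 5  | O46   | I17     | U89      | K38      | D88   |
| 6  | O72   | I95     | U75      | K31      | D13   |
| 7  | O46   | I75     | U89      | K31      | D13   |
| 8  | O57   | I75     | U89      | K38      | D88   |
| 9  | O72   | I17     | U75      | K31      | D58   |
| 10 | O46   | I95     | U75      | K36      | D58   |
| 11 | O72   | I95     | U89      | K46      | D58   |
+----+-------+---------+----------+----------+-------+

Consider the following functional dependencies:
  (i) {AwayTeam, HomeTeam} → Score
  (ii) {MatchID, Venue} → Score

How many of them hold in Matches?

(i) {AwayTeam, HomeTeam} → Score: (AwayTeam=U89, HomeTeam=K31): rows 1, 7 → Score takes values {O72, O46} — violation; (AwayTeam=U89, HomeTeam=K38): rows 5, 8 → Score takes values {O46, O57} — violation — fails.
(ii) {MatchID, Venue} → Score: (MatchID=I75, Venue=D13): rows 3, 7 → Score takes values {O57, O46} — violation; (MatchID=I95, Venue=D58): rows 10, 11 → Score takes values {O46, O72} — violation — fails.
None of the 2 dependencies hold.

0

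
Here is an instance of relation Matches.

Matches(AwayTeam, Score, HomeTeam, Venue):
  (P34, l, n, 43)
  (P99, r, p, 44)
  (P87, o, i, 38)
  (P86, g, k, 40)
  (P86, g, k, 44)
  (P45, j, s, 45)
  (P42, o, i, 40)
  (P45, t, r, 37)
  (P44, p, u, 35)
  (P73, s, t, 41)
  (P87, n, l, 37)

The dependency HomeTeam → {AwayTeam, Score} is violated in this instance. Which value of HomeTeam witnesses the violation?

i

HomeTeam=n: 1 row → {AwayTeam,Score} = (P34, l) ✓
HomeTeam=p: 1 row → {AwayTeam,Score} = (P99, r) ✓
HomeTeam=i: 2 rows → {AwayTeam,Score} takes values {(P87, o), (P42, o)} — violation
HomeTeam=k: 2 rows → {AwayTeam,Score} = (P86, g), (P86, g) ✓
HomeTeam=s: 1 row → {AwayTeam,Score} = (P45, j) ✓
HomeTeam=r: 1 row → {AwayTeam,Score} = (P45, t) ✓
HomeTeam=u: 1 row → {AwayTeam,Score} = (P44, p) ✓
HomeTeam=t: 1 row → {AwayTeam,Score} = (P73, s) ✓
HomeTeam=l: 1 row → {AwayTeam,Score} = (P87, n) ✓
The only HomeTeam value with inconsistent RHS is HomeTeam=i.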